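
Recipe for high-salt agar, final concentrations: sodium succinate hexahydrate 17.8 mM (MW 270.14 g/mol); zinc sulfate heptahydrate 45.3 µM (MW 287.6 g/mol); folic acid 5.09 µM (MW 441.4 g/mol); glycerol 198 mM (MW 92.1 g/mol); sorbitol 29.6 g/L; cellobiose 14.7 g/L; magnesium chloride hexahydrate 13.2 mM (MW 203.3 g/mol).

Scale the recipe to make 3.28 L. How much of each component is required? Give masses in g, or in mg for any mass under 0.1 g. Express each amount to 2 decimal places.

sodium succinate hexahydrate 15.77 g; zinc sulfate heptahydrate 42.73 mg; folic acid 7.37 mg; glycerol 59.81 g; sorbitol 97.09 g; cellobiose 48.22 g; magnesium chloride hexahydrate 8.80 g

Working volume: 3.28 L.
sodium succinate hexahydrate: 17.8 mmol/L × 270.14 g/mol × 3.28 L ÷ 1000 = 15.77 g
zinc sulfate heptahydrate: 45.3 µmol/L × 287.6 g/mol × 3.28 L ÷ 1000 = 42.73 mg
folic acid: 5.09 µmol/L × 441.4 g/mol × 3.28 L ÷ 1000 = 7.37 mg
glycerol: 198 mmol/L × 92.1 g/mol × 3.28 L ÷ 1000 = 59.81 g
sorbitol: 29.6 g/L × 3.28 L = 97.09 g
cellobiose: 14.7 g/L × 3.28 L = 48.22 g
magnesium chloride hexahydrate: 13.2 mmol/L × 203.3 g/mol × 3.28 L ÷ 1000 = 8.80 g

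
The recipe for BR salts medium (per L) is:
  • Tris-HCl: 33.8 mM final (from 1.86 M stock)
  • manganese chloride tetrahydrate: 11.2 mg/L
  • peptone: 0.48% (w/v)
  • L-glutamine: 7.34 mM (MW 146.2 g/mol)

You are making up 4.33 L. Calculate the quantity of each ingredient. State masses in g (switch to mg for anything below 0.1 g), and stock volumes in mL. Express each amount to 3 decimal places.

Tris-HCl 78.685 mL; manganese chloride tetrahydrate 48.496 mg; peptone 20.784 g; L-glutamine 4.647 g

Working volume: 4.33 L.
Tris-HCl: V = C2·V2/C1 = 33.8 mM × 4330 mL ÷ 1860 mM = 78.685 mL
manganese chloride tetrahydrate: 11.2 mg/L × 4.33 L = 48.496 mg
peptone: 0.48% w/v = 4.8 g/L → 4.8 × 4.33 L = 20.784 g
L-glutamine: 7.34 mmol/L × 146.2 g/mol × 4.33 L ÷ 1000 = 4.647 g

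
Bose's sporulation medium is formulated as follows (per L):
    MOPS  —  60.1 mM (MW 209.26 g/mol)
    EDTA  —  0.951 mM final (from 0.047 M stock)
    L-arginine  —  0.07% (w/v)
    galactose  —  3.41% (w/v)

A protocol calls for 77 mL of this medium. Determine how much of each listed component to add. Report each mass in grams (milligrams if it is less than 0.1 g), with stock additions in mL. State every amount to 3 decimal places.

Scale factor relative to 1 L: 0.077.
MOPS: 60.1 mmol/L × 209.26 g/mol × 0.077 L ÷ 1000 = 0.968 g
EDTA: V = C2·V2/C1 = 0.951 mM × 77 mL ÷ 47 mM = 1.558 mL
L-arginine: 0.07% w/v = 0.7 g/L → 0.7 × 0.077 L = 0.0539 g = 53.900 mg
galactose: 3.41% w/v = 34.1 g/L → 34.1 × 0.077 L = 2.626 g

MOPS 0.968 g; EDTA 1.558 mL; L-arginine 53.900 mg; galactose 2.626 g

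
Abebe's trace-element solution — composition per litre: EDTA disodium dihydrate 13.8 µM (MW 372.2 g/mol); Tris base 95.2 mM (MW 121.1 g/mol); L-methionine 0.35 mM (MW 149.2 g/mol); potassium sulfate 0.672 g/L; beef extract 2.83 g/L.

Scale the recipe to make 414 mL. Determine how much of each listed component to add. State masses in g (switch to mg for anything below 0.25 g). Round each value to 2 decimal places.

EDTA disodium dihydrate 2.13 mg; Tris base 4.77 g; L-methionine 21.62 mg; potassium sulfate 0.28 g; beef extract 1.17 g

Scale factor relative to 1 L: 0.414.
EDTA disodium dihydrate: 13.8 µmol/L × 372.2 g/mol × 0.414 L ÷ 1000 = 2.13 mg
Tris base: 95.2 mmol/L × 121.1 g/mol × 0.414 L ÷ 1000 = 4.77 g
L-methionine: 0.35 mmol/L × 149.2 mg/mmol × 0.414 L = 21.62 mg
potassium sulfate: 0.672 g/L × 0.414 L = 0.28 g
beef extract: 2.83 g/L × 0.414 L = 1.17 g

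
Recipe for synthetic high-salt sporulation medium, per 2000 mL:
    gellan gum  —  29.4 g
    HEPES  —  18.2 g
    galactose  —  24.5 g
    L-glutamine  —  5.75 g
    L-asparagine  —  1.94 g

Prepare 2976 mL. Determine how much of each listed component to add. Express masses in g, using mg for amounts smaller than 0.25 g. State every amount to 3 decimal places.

gellan gum 43.747 g; HEPES 27.082 g; galactose 36.456 g; L-glutamine 8.556 g; L-asparagine 2.887 g

Ratio of target to recipe volume: 2976 / 2000 = 1.488.
gellan gum: 29.4 g × (2976 mL / 2000 mL) = 43.747 g
HEPES: 18.2 g × (2976 mL / 2000 mL) = 27.082 g
galactose: 24.5 g × (2976 mL / 2000 mL) = 36.456 g
L-glutamine: 5.75 g × (2976 mL / 2000 mL) = 8.556 g
L-asparagine: 1.94 g × (2976 mL / 2000 mL) = 2.887 g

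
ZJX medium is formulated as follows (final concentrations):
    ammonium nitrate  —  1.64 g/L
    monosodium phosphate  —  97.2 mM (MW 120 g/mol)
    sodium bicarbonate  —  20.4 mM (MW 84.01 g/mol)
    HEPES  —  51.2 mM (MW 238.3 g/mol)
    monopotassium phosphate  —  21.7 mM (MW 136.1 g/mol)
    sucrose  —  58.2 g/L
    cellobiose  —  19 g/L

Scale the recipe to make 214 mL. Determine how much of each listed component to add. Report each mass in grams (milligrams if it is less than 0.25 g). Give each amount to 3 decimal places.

ammonium nitrate 0.351 g; monosodium phosphate 2.496 g; sodium bicarbonate 0.367 g; HEPES 2.611 g; monopotassium phosphate 0.632 g; sucrose 12.455 g; cellobiose 4.066 g

Working volume: 214 mL = 0.214 L.
ammonium nitrate: 1.64 g/L × 0.214 L = 0.351 g
monosodium phosphate: 97.2 mmol/L × 120 g/mol × 0.214 L ÷ 1000 = 2.496 g
sodium bicarbonate: 20.4 mmol/L × 84.01 g/mol × 0.214 L ÷ 1000 = 0.367 g
HEPES: 51.2 mmol/L × 238.3 g/mol × 0.214 L ÷ 1000 = 2.611 g
monopotassium phosphate: 21.7 mmol/L × 136.1 g/mol × 0.214 L ÷ 1000 = 0.632 g
sucrose: 58.2 g/L × 0.214 L = 12.455 g
cellobiose: 19 g/L × 0.214 L = 4.066 g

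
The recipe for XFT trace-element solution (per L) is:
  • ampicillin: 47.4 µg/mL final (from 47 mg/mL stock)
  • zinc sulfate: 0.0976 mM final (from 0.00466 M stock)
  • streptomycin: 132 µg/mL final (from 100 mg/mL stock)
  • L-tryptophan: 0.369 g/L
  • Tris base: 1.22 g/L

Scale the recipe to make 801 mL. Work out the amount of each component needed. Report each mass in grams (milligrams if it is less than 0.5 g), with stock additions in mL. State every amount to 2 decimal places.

Target volume = 801 mL = 0.801 L.
ampicillin: V = C2·V2/C1 = 47.4 µg/mL × 801 mL ÷ 47000 µg/mL = 0.81 mL
zinc sulfate: dilute stock: 0.0976 mM × 801 mL ÷ 4.66 mM = 16.78 mL
streptomycin: V = C2·V2/C1 = 132 µg/mL × 801 mL ÷ 100000 µg/mL = 1.06 mL
L-tryptophan: 0.369 g/L × 0.801 L = 0.295569 g = 295.57 mg
Tris base: 1.22 g/L × 0.801 L = 0.98 g

ampicillin 0.81 mL; zinc sulfate 16.78 mL; streptomycin 1.06 mL; L-tryptophan 295.57 mg; Tris base 0.98 g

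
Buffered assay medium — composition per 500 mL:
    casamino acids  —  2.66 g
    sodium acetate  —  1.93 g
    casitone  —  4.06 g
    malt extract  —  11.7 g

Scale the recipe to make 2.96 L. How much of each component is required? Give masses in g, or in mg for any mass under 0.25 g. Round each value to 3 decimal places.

Scale factor = 2960 mL / 500 mL = 5.92.
casamino acids: 2.66 g × (2960 mL / 500 mL) = 15.747 g
sodium acetate: 1.93 g × (2960 mL / 500 mL) = 11.426 g
casitone: 4.06 g × (2960 mL / 500 mL) = 24.035 g
malt extract: 11.7 g × (2960 mL / 500 mL) = 69.264 g

casamino acids 15.747 g; sodium acetate 11.426 g; casitone 24.035 g; malt extract 69.264 g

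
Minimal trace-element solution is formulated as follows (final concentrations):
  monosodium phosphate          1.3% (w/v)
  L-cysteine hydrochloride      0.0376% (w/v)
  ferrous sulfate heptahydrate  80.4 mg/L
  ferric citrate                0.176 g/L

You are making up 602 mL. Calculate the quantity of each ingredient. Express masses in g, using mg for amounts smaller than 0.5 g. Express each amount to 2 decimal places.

Target volume = 602 mL = 0.602 L.
monosodium phosphate: 1.3% w/v = 13 g/L → 13 × 0.602 L = 7.83 g
L-cysteine hydrochloride: 0.0376 g per 100 mL × 602 mL ÷ 100 = 0.226352 g = 226.35 mg
ferrous sulfate heptahydrate: 80.4 mg/L × 0.602 L = 48.40 mg
ferric citrate: 0.176 g/L × 0.602 L = 0.105952 g = 105.95 mg

monosodium phosphate 7.83 g; L-cysteine hydrochloride 226.35 mg; ferrous sulfate heptahydrate 48.40 mg; ferric citrate 105.95 mg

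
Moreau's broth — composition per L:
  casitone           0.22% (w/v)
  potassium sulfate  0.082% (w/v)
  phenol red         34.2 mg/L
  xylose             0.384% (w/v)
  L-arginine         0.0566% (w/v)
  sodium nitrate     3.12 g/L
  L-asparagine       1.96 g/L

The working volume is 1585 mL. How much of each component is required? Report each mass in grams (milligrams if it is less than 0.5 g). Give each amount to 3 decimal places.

Target volume = 1585 mL = 1.585 L.
casitone: 0.22 g per 100 mL × 1585 mL ÷ 100 = 3.487 g
potassium sulfate: 0.082% w/v = 0.82 g/L → 0.82 × 1.585 L = 1.300 g
phenol red: 34.2 mg/L × 1.585 L = 54.207 mg
xylose: 0.384% w/v = 3.84 g/L → 3.84 × 1.585 L = 6.086 g
L-arginine: 0.0566 g per 100 mL × 1585 mL ÷ 100 = 0.897 g
sodium nitrate: 3.12 g/L × 1.585 L = 4.945 g
L-asparagine: 1.96 g/L × 1.585 L = 3.107 g

casitone 3.487 g; potassium sulfate 1.300 g; phenol red 54.207 mg; xylose 6.086 g; L-arginine 0.897 g; sodium nitrate 4.945 g; L-asparagine 3.107 g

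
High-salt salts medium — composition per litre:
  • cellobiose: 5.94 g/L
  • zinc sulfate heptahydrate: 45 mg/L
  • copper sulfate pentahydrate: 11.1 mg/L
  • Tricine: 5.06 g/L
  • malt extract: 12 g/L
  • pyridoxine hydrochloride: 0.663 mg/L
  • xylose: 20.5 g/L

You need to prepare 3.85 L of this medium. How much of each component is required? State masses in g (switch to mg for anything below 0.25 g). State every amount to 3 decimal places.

cellobiose 22.869 g; zinc sulfate heptahydrate 173.250 mg; copper sulfate pentahydrate 42.735 mg; Tricine 19.481 g; malt extract 46.200 g; pyridoxine hydrochloride 2.553 mg; xylose 78.925 g

Working volume: 3.85 L.
cellobiose: 5.94 g/L × 3.85 L = 22.869 g
zinc sulfate heptahydrate: 45 mg/L × 3.85 L = 173.250 mg
copper sulfate pentahydrate: 11.1 mg/L × 3.85 L = 42.735 mg
Tricine: 5.06 g/L × 3.85 L = 19.481 g
malt extract: 12 g/L × 3.85 L = 46.200 g
pyridoxine hydrochloride: 0.663 mg/L × 3.85 L = 2.553 mg
xylose: 20.5 g/L × 3.85 L = 78.925 g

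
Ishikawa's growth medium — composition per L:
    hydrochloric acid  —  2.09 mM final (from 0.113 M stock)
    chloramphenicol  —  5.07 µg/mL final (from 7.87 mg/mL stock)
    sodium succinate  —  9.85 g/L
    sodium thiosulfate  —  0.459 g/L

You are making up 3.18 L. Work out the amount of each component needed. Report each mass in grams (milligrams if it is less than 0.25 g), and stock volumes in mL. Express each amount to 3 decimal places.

hydrochloric acid 58.816 mL; chloramphenicol 2.049 mL; sodium succinate 31.323 g; sodium thiosulfate 1.460 g

Working volume: 3.18 L.
hydrochloric acid: V = C2·V2/C1 = 2.09 mM × 3180 mL ÷ 113 mM = 58.816 mL
chloramphenicol: V = C2·V2/C1 = 5.07 µg/mL × 3180 mL ÷ 7870 µg/mL = 2.049 mL
sodium succinate: 9.85 g/L × 3.18 L = 31.323 g
sodium thiosulfate: 0.459 g/L × 3.18 L = 1.460 g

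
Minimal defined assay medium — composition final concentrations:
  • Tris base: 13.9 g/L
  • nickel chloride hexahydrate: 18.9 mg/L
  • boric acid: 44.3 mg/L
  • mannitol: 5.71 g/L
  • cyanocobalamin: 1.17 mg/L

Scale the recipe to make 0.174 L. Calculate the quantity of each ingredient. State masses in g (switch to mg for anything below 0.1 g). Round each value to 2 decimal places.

Tris base 2.42 g; nickel chloride hexahydrate 3.29 mg; boric acid 7.71 mg; mannitol 0.99 g; cyanocobalamin 0.20 mg

Scale factor relative to 1 L: 0.174.
Tris base: 13.9 g/L × 0.174 L = 2.42 g
nickel chloride hexahydrate: 18.9 mg/L × 0.174 L = 3.29 mg
boric acid: 44.3 mg/L × 0.174 L = 7.71 mg
mannitol: 5.71 g/L × 0.174 L = 0.99 g
cyanocobalamin: 1.17 mg/L × 0.174 L = 0.20 mg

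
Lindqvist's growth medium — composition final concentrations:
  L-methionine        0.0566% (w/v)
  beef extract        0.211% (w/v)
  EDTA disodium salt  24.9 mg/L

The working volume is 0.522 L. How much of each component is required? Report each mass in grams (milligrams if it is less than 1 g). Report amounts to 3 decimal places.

L-methionine 295.452 mg; beef extract 1.101 g; EDTA disodium salt 12.998 mg

Working volume: 0.522 L.
L-methionine: 0.0566 g per 100 mL × 522 mL ÷ 100 = 0.295452 g = 295.452 mg
beef extract: 0.211 g per 100 mL × 522 mL ÷ 100 = 1.101 g
EDTA disodium salt: 24.9 mg/L × 0.522 L = 12.998 mg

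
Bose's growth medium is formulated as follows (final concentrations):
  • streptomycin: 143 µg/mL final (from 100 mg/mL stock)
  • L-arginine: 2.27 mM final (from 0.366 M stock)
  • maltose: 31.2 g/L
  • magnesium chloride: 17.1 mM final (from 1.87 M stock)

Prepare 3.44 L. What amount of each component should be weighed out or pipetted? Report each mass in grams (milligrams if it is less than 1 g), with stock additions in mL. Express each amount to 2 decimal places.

Working volume: 3.44 L.
streptomycin: C1V1 = C2V2 → 143 µg/mL × 3440 mL ÷ 100000 µg/mL = 4.92 mL
L-arginine: V = C2·V2/C1 = 2.27 mM × 3440 mL ÷ 366 mM = 21.34 mL
maltose: 31.2 g/L × 3.44 L = 107.33 g
magnesium chloride: C1V1 = C2V2 → 17.1 mM × 3440 mL ÷ 1870 mM = 31.46 mL

streptomycin 4.92 mL; L-arginine 21.34 mL; maltose 107.33 g; magnesium chloride 31.46 mL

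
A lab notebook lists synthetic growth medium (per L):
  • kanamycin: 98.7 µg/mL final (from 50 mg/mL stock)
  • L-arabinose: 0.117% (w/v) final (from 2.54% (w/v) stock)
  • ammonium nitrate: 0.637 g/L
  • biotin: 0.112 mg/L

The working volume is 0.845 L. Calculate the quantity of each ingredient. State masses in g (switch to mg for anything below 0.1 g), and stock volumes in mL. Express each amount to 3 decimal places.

kanamycin 1.668 mL; L-arabinose 38.923 mL; ammonium nitrate 0.538 g; biotin 0.095 mg

Working volume: 0.845 L.
kanamycin: C1V1 = C2V2 → 98.7 µg/mL × 845 mL ÷ 50000 µg/mL = 1.668 mL
L-arabinose: dilute stock: 0.117% ÷ 2.54% × 845 mL = 38.923 mL
ammonium nitrate: 0.637 g/L × 0.845 L = 0.538 g
biotin: 0.112 mg/L × 0.845 L = 0.095 mg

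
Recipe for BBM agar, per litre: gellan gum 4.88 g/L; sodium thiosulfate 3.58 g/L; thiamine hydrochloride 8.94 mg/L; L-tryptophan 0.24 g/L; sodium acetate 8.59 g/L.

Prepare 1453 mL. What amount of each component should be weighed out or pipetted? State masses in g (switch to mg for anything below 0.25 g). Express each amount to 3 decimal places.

gellan gum 7.091 g; sodium thiosulfate 5.202 g; thiamine hydrochloride 12.990 mg; L-tryptophan 0.349 g; sodium acetate 12.481 g

Working volume: 1453 mL = 1.453 L.
gellan gum: 4.88 g/L × 1.453 L = 7.091 g
sodium thiosulfate: 3.58 g/L × 1.453 L = 5.202 g
thiamine hydrochloride: 8.94 mg/L × 1.453 L = 12.990 mg
L-tryptophan: 0.24 g/L × 1.453 L = 0.349 g
sodium acetate: 8.59 g/L × 1.453 L = 12.481 g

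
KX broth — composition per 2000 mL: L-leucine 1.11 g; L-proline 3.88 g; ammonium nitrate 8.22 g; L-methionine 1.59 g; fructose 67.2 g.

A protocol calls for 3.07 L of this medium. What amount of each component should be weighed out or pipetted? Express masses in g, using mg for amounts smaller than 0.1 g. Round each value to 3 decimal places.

L-leucine 1.704 g; L-proline 5.956 g; ammonium nitrate 12.618 g; L-methionine 2.441 g; fructose 103.152 g

Ratio of target to recipe volume: 3070 / 2000 = 1.535.
L-leucine: 1.11 g × (3070 mL / 2000 mL) = 1.704 g
L-proline: 3.88 g × (3070 mL / 2000 mL) = 5.956 g
ammonium nitrate: 8.22 g × (3070 mL / 2000 mL) = 12.618 g
L-methionine: 1.59 g × (3070 mL / 2000 mL) = 2.441 g
fructose: 67.2 g × (3070 mL / 2000 mL) = 103.152 g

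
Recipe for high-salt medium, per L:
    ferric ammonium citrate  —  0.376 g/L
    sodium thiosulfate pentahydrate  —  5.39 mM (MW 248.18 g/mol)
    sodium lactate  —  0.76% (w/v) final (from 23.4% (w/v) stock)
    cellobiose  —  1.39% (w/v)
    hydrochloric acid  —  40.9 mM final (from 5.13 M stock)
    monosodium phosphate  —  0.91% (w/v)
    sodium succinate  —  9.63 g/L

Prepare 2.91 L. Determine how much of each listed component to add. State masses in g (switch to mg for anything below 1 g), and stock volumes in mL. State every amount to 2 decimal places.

ferric ammonium citrate 1.09 g; sodium thiosulfate pentahydrate 3.89 g; sodium lactate 94.51 mL; cellobiose 40.45 g; hydrochloric acid 23.20 mL; monosodium phosphate 26.48 g; sodium succinate 28.02 g

Working volume: 2.91 L.
ferric ammonium citrate: 0.376 g/L × 2.91 L = 1.09 g
sodium thiosulfate pentahydrate: 5.39 mmol/L × 248.18 g/mol × 2.91 L ÷ 1000 = 3.89 g
sodium lactate: V = C2·V2/C1 = 0.76% ÷ 23.4% × 2910 mL = 94.51 mL
cellobiose: 1.39 g per 100 mL × 2910 mL ÷ 100 = 40.45 g
hydrochloric acid: dilute stock: 40.9 mM × 2910 mL ÷ 5130 mM = 23.20 mL
monosodium phosphate: 0.91% w/v = 9.1 g/L → 9.1 × 2.91 L = 26.48 g
sodium succinate: 9.63 g/L × 2.91 L = 28.02 g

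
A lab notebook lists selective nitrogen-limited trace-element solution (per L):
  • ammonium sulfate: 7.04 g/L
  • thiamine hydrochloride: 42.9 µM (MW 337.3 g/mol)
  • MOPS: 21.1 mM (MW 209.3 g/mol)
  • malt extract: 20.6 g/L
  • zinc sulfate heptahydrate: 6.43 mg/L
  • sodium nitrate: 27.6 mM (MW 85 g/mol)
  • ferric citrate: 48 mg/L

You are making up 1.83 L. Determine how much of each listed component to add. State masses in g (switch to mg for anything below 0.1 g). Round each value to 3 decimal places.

ammonium sulfate 12.883 g; thiamine hydrochloride 26.480 mg; MOPS 8.082 g; malt extract 37.698 g; zinc sulfate heptahydrate 11.767 mg; sodium nitrate 4.293 g; ferric citrate 87.840 mg

Scale factor relative to 1 L: 1.83.
ammonium sulfate: 7.04 g/L × 1.83 L = 12.883 g
thiamine hydrochloride: 42.9 µmol/L × 337.3 g/mol × 1.83 L ÷ 1000 = 26.480 mg
MOPS: 21.1 mmol/L × 209.3 g/mol × 1.83 L ÷ 1000 = 8.082 g
malt extract: 20.6 g/L × 1.83 L = 37.698 g
zinc sulfate heptahydrate: 6.43 mg/L × 1.83 L = 11.767 mg
sodium nitrate: 27.6 mmol/L × 85 g/mol × 1.83 L ÷ 1000 = 4.293 g
ferric citrate: 48 mg/L × 1.83 L = 87.840 mg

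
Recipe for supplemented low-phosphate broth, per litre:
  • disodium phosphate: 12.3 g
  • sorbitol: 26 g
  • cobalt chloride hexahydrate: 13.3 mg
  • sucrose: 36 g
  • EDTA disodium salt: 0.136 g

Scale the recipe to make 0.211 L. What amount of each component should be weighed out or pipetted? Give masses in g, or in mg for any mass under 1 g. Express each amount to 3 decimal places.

disodium phosphate 2.595 g; sorbitol 5.486 g; cobalt chloride hexahydrate 2.806 mg; sucrose 7.596 g; EDTA disodium salt 28.696 mg

Ratio of target to recipe volume: 211 / 1000 = 0.211.
disodium phosphate: 12.3 g × (211 mL / 1000 mL) = 2.595 g
sorbitol: 26 g × (211 mL / 1000 mL) = 5.486 g
cobalt chloride hexahydrate: 13.3 mg × (211 mL / 1000 mL) = 2.806 mg
sucrose: 36 g × (211 mL / 1000 mL) = 7.596 g
EDTA disodium salt: 0.136 g × (211 mL / 1000 mL) = 0.028696 g = 28.696 mg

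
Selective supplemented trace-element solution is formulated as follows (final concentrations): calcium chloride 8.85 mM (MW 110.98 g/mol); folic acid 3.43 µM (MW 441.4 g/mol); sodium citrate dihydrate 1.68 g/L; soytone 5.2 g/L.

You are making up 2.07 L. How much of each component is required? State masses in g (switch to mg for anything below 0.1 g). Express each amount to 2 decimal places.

calcium chloride 2.03 g; folic acid 3.13 mg; sodium citrate dihydrate 3.48 g; soytone 10.76 g

Scale factor relative to 1 L: 2.07.
calcium chloride: 8.85 mmol/L × 110.98 g/mol × 2.07 L ÷ 1000 = 2.03 g
folic acid: 3.43 µmol/L × 441.4 g/mol × 2.07 L ÷ 1000 = 3.13 mg
sodium citrate dihydrate: 1.68 g/L × 2.07 L = 3.48 g
soytone: 5.2 g/L × 2.07 L = 10.76 g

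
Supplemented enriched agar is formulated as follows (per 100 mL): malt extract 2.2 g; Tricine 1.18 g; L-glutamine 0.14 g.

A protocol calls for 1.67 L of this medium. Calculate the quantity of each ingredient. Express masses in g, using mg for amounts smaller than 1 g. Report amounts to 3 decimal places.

malt extract 36.740 g; Tricine 19.706 g; L-glutamine 2.338 g

Ratio of target to recipe volume: 1670 / 100 = 16.7.
malt extract: 2.2 g × (1670 mL / 100 mL) = 36.740 g
Tricine: 1.18 g × (1670 mL / 100 mL) = 19.706 g
L-glutamine: 0.14 g × (1670 mL / 100 mL) = 2.338 g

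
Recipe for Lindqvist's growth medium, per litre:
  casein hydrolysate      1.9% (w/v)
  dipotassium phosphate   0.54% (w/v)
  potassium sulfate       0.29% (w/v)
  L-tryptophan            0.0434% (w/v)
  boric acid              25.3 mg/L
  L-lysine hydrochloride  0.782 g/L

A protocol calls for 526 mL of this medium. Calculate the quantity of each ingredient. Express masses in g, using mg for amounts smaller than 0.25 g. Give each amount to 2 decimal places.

casein hydrolysate 9.99 g; dipotassium phosphate 2.84 g; potassium sulfate 1.53 g; L-tryptophan 228.28 mg; boric acid 13.31 mg; L-lysine hydrochloride 0.41 g

Target volume = 526 mL = 0.526 L.
casein hydrolysate: 1.9 g per 100 mL × 526 mL ÷ 100 = 9.99 g
dipotassium phosphate: 0.54% w/v = 5.4 g/L → 5.4 × 0.526 L = 2.84 g
potassium sulfate: 0.29 g per 100 mL × 526 mL ÷ 100 = 1.53 g
L-tryptophan: 0.0434% w/v = 0.434 g/L → 0.434 × 0.526 L = 0.228284 g = 228.28 mg
boric acid: 25.3 mg/L × 0.526 L = 13.31 mg
L-lysine hydrochloride: 0.782 g/L × 0.526 L = 0.41 g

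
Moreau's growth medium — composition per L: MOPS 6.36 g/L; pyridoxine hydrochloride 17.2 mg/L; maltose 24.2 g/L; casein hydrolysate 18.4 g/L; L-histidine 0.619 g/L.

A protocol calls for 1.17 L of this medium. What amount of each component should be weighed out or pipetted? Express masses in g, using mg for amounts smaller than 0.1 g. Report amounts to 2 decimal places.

MOPS 7.44 g; pyridoxine hydrochloride 20.12 mg; maltose 28.31 g; casein hydrolysate 21.53 g; L-histidine 0.72 g

Scale factor relative to 1 L: 1.17.
MOPS: 6.36 g/L × 1.17 L = 7.44 g
pyridoxine hydrochloride: 17.2 mg/L × 1.17 L = 20.12 mg
maltose: 24.2 g/L × 1.17 L = 28.31 g
casein hydrolysate: 18.4 g/L × 1.17 L = 21.53 g
L-histidine: 0.619 g/L × 1.17 L = 0.72 g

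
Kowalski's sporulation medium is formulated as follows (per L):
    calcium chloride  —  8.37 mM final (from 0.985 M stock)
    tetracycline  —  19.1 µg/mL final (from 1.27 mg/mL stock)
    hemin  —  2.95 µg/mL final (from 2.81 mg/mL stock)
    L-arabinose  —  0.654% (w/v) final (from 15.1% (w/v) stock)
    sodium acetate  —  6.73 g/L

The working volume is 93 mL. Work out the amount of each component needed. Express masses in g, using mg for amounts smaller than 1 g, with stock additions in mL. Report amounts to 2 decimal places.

calcium chloride 0.79 mL; tetracycline 1.40 mL; hemin 0.10 mL; L-arabinose 4.03 mL; sodium acetate 625.89 mg

Scale factor relative to 1 L: 0.093.
calcium chloride: dilute stock: 8.37 mM × 93 mL ÷ 985 mM = 0.79 mL
tetracycline: dilute stock: 19.1 µg/mL × 93 mL ÷ 1270 µg/mL = 1.40 mL
hemin: C1V1 = C2V2 → 2.95 µg/mL × 93 mL ÷ 2810 µg/mL = 0.10 mL
L-arabinose: dilute stock: 0.654% ÷ 15.1% × 93 mL = 4.03 mL
sodium acetate: 6.73 g/L × 0.093 L = 0.62589 g = 625.89 mg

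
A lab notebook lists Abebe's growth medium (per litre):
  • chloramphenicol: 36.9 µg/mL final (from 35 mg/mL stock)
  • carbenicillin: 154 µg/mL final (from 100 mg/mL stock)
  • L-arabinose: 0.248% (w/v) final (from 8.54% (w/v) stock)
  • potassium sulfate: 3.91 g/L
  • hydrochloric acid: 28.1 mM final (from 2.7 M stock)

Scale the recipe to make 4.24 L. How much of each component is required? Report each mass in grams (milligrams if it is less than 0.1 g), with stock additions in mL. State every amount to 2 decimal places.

chloramphenicol 4.47 mL; carbenicillin 6.53 mL; L-arabinose 123.13 mL; potassium sulfate 16.58 g; hydrochloric acid 44.13 mL

Scale factor relative to 1 L: 4.24.
chloramphenicol: dilute stock: 36.9 µg/mL × 4240 mL ÷ 35000 µg/mL = 4.47 mL
carbenicillin: dilute stock: 154 µg/mL × 4240 mL ÷ 100000 µg/mL = 6.53 mL
L-arabinose: C1V1 = C2V2 → 0.248% ÷ 8.54% × 4240 mL = 123.13 mL
potassium sulfate: 3.91 g/L × 4.24 L = 16.58 g
hydrochloric acid: C1V1 = C2V2 → 28.1 mM × 4240 mL ÷ 2700 mM = 44.13 mL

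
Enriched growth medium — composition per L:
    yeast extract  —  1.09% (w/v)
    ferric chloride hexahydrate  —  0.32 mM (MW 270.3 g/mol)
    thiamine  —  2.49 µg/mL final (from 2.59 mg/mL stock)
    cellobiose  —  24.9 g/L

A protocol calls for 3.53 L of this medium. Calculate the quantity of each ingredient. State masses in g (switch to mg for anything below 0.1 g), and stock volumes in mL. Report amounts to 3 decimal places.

yeast extract 38.477 g; ferric chloride hexahydrate 0.305 g; thiamine 3.394 mL; cellobiose 87.897 g

Scale factor relative to 1 L: 3.53.
yeast extract: 1.09 g per 100 mL × 3530 mL ÷ 100 = 38.477 g
ferric chloride hexahydrate: 0.32 mmol/L × 270.3 g/mol × 3.53 L ÷ 1000 = 0.305 g
thiamine: C1V1 = C2V2 → 2.49 µg/mL × 3530 mL ÷ 2590 µg/mL = 3.394 mL
cellobiose: 24.9 g/L × 3.53 L = 87.897 g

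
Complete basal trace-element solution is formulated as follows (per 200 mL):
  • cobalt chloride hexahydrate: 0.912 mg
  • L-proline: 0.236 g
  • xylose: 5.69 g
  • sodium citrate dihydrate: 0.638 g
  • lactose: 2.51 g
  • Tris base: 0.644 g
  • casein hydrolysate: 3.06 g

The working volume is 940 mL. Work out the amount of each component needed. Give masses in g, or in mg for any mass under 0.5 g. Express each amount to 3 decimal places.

Ratio of target to recipe volume: 940 / 200 = 4.7.
cobalt chloride hexahydrate: 0.912 mg × (940 mL / 200 mL) = 4.286 mg
L-proline: 0.236 g × (940 mL / 200 mL) = 1.109 g
xylose: 5.69 g × (940 mL / 200 mL) = 26.743 g
sodium citrate dihydrate: 0.638 g × (940 mL / 200 mL) = 2.999 g
lactose: 2.51 g × (940 mL / 200 mL) = 11.797 g
Tris base: 0.644 g × (940 mL / 200 mL) = 3.027 g
casein hydrolysate: 3.06 g × (940 mL / 200 mL) = 14.382 g

cobalt chloride hexahydrate 4.286 mg; L-proline 1.109 g; xylose 26.743 g; sodium citrate dihydrate 2.999 g; lactose 11.797 g; Tris base 3.027 g; casein hydrolysate 14.382 g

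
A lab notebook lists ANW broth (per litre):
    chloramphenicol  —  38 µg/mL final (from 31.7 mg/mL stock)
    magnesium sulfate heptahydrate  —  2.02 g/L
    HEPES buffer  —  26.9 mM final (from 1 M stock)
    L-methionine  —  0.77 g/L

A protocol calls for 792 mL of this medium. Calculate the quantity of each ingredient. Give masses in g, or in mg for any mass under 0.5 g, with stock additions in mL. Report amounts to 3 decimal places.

chloramphenicol 0.949 mL; magnesium sulfate heptahydrate 1.600 g; HEPES buffer 21.305 mL; L-methionine 0.610 g

Target volume = 792 mL = 0.792 L.
chloramphenicol: V = C2·V2/C1 = 38 µg/mL × 792 mL ÷ 31700 µg/mL = 0.949 mL
magnesium sulfate heptahydrate: 2.02 g/L × 0.792 L = 1.600 g
HEPES buffer: V = C2·V2/C1 = 26.9 mM × 792 mL ÷ 1000 mM = 21.305 mL
L-methionine: 0.77 g/L × 0.792 L = 0.610 g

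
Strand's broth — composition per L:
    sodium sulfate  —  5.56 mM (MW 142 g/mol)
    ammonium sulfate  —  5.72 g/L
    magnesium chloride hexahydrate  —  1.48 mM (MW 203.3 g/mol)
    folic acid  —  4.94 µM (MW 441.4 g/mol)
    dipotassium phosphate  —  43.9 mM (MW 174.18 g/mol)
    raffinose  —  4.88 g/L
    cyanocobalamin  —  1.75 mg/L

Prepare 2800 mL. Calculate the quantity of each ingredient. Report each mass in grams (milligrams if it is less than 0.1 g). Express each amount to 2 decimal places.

Scale factor relative to 1 L: 2.8.
sodium sulfate: 5.56 mmol/L × 142 g/mol × 2.8 L ÷ 1000 = 2.21 g
ammonium sulfate: 5.72 g/L × 2.8 L = 16.02 g
magnesium chloride hexahydrate: 1.48 mmol/L × 203.3 g/mol × 2.8 L ÷ 1000 = 0.84 g
folic acid: 4.94 µmol/L × 441.4 g/mol × 2.8 L ÷ 1000 = 6.11 mg
dipotassium phosphate: 43.9 mmol/L × 174.18 g/mol × 2.8 L ÷ 1000 = 21.41 g
raffinose: 4.88 g/L × 2.8 L = 13.66 g
cyanocobalamin: 1.75 mg/L × 2.8 L = 4.90 mg

sodium sulfate 2.21 g; ammonium sulfate 16.02 g; magnesium chloride hexahydrate 0.84 g; folic acid 6.11 mg; dipotassium phosphate 21.41 g; raffinose 13.66 g; cyanocobalamin 4.90 mg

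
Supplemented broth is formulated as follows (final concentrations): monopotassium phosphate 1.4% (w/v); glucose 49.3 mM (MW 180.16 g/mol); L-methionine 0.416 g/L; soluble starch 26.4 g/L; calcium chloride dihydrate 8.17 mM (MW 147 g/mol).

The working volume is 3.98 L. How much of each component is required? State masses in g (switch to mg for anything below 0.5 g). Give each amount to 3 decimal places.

Scale factor relative to 1 L: 3.98.
monopotassium phosphate: 1.4 g per 100 mL × 3980 mL ÷ 100 = 55.720 g
glucose: 49.3 mmol/L × 180.16 g/mol × 3.98 L ÷ 1000 = 35.350 g
L-methionine: 0.416 g/L × 3.98 L = 1.656 g
soluble starch: 26.4 g/L × 3.98 L = 105.072 g
calcium chloride dihydrate: 8.17 mmol/L × 147 g/mol × 3.98 L ÷ 1000 = 4.780 g

monopotassium phosphate 55.720 g; glucose 35.350 g; L-methionine 1.656 g; soluble starch 105.072 g; calcium chloride dihydrate 4.780 g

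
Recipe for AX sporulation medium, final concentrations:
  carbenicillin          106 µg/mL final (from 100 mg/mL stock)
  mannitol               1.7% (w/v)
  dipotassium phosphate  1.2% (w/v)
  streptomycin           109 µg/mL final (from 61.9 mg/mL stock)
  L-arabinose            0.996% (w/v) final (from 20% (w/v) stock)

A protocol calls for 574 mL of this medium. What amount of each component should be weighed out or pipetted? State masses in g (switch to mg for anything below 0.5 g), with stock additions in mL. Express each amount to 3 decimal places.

carbenicillin 0.608 mL; mannitol 9.758 g; dipotassium phosphate 6.888 g; streptomycin 1.011 mL; L-arabinose 28.585 mL

Working volume: 574 mL = 0.574 L.
carbenicillin: dilute stock: 106 µg/mL × 574 mL ÷ 100000 µg/mL = 0.608 mL
mannitol: 1.7 g per 100 mL × 574 mL ÷ 100 = 9.758 g
dipotassium phosphate: 1.2% w/v = 12 g/L → 12 × 0.574 L = 6.888 g
streptomycin: dilute stock: 109 µg/mL × 574 mL ÷ 61900 µg/mL = 1.011 mL
L-arabinose: dilute stock: 0.996% ÷ 20% × 574 mL = 28.585 mL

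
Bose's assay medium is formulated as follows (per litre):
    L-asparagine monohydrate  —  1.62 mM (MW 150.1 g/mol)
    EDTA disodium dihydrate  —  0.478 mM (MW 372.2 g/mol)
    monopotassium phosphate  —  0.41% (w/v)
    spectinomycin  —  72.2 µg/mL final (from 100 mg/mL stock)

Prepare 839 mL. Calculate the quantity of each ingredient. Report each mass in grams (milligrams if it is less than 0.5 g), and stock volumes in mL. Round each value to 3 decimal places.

L-asparagine monohydrate 204.013 mg; EDTA disodium dihydrate 149.268 mg; monopotassium phosphate 3.440 g; spectinomycin 0.606 mL

Scale factor relative to 1 L: 0.839.
L-asparagine monohydrate: 1.62 mmol/L × 150.1 mg/mmol × 0.839 L = 204.013 mg
EDTA disodium dihydrate: 0.478 mmol/L × 372.2 mg/mmol × 0.839 L = 149.268 mg
monopotassium phosphate: 0.41% w/v = 4.1 g/L → 4.1 × 0.839 L = 3.440 g
spectinomycin: V = C2·V2/C1 = 72.2 µg/mL × 839 mL ÷ 100000 µg/mL = 0.606 mL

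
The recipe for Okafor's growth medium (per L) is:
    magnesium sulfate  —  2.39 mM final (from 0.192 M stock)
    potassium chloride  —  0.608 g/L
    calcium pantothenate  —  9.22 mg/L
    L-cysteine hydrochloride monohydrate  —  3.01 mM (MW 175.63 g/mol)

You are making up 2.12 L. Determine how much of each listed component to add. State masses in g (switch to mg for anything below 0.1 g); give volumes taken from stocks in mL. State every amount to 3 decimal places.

Working volume: 2.12 L.
magnesium sulfate: dilute stock: 2.39 mM × 2120 mL ÷ 192 mM = 26.390 mL
potassium chloride: 0.608 g/L × 2.12 L = 1.289 g
calcium pantothenate: 9.22 mg/L × 2.12 L = 19.546 mg
L-cysteine hydrochloride monohydrate: 3.01 mmol/L × 175.63 g/mol × 2.12 L ÷ 1000 = 1.121 g

magnesium sulfate 26.390 mL; potassium chloride 1.289 g; calcium pantothenate 19.546 mg; L-cysteine hydrochloride monohydrate 1.121 g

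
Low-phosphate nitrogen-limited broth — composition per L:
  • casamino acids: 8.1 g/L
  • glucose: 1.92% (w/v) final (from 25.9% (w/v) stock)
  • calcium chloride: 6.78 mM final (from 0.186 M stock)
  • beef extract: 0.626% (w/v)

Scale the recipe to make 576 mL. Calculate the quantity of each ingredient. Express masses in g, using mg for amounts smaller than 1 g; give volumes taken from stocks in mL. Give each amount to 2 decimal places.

casamino acids 4.67 g; glucose 42.70 mL; calcium chloride 21.00 mL; beef extract 3.61 g

Scale factor relative to 1 L: 0.576.
casamino acids: 8.1 g/L × 0.576 L = 4.67 g
glucose: dilute stock: 1.92% ÷ 25.9% × 576 mL = 42.70 mL
calcium chloride: C1V1 = C2V2 → 6.78 mM × 576 mL ÷ 186 mM = 21.00 mL
beef extract: 0.626% w/v = 6.26 g/L → 6.26 × 0.576 L = 3.61 g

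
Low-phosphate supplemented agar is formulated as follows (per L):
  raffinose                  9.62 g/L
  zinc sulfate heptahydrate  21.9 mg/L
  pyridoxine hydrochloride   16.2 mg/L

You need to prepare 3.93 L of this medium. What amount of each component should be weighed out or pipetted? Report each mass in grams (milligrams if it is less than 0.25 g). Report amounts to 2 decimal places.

Working volume: 3.93 L.
raffinose: 9.62 g/L × 3.93 L = 37.81 g
zinc sulfate heptahydrate: 21.9 mg/L × 3.93 L = 86.07 mg
pyridoxine hydrochloride: 16.2 mg/L × 3.93 L = 63.67 mg

raffinose 37.81 g; zinc sulfate heptahydrate 86.07 mg; pyridoxine hydrochloride 63.67 mg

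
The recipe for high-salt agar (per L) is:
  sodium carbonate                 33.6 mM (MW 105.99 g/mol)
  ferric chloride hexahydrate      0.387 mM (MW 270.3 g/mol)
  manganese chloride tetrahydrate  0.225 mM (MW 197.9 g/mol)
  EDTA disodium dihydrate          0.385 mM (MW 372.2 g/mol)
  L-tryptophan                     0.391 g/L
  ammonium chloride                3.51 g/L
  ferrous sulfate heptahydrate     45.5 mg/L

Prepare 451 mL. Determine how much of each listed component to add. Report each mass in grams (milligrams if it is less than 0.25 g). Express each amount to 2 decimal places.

sodium carbonate 1.61 g; ferric chloride hexahydrate 47.18 mg; manganese chloride tetrahydrate 20.08 mg; EDTA disodium dihydrate 64.63 mg; L-tryptophan 176.34 mg; ammonium chloride 1.58 g; ferrous sulfate heptahydrate 20.52 mg

Working volume: 451 mL = 0.451 L.
sodium carbonate: 33.6 mmol/L × 105.99 g/mol × 0.451 L ÷ 1000 = 1.61 g
ferric chloride hexahydrate: 0.387 mmol/L × 270.3 mg/mmol × 0.451 L = 47.18 mg
manganese chloride tetrahydrate: 0.225 mmol/L × 197.9 mg/mmol × 0.451 L = 20.08 mg
EDTA disodium dihydrate: 0.385 mmol/L × 372.2 mg/mmol × 0.451 L = 64.63 mg
L-tryptophan: 0.391 g/L × 0.451 L = 0.176341 g = 176.34 mg
ammonium chloride: 3.51 g/L × 0.451 L = 1.58 g
ferrous sulfate heptahydrate: 45.5 mg/L × 0.451 L = 20.52 mg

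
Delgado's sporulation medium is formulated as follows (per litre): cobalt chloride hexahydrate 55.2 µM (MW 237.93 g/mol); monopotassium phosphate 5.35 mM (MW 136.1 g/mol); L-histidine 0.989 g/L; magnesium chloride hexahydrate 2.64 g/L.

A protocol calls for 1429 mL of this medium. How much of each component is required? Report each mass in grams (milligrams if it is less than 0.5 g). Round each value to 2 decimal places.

cobalt chloride hexahydrate 18.77 mg; monopotassium phosphate 1.04 g; L-histidine 1.41 g; magnesium chloride hexahydrate 3.77 g

Target volume = 1429 mL = 1.429 L.
cobalt chloride hexahydrate: 55.2 µmol/L × 237.93 g/mol × 1.429 L ÷ 1000 = 18.77 mg
monopotassium phosphate: 5.35 mmol/L × 136.1 g/mol × 1.429 L ÷ 1000 = 1.04 g
L-histidine: 0.989 g/L × 1.429 L = 1.41 g
magnesium chloride hexahydrate: 2.64 g/L × 1.429 L = 3.77 g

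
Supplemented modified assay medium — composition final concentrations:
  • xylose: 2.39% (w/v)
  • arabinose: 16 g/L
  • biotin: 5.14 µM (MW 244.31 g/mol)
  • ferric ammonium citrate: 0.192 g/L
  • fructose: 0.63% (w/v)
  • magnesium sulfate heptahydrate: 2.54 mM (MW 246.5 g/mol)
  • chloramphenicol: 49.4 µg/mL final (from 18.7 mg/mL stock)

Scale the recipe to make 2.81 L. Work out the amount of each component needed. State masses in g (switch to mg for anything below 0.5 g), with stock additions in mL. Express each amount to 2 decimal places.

xylose 67.16 g; arabinose 44.96 g; biotin 3.53 mg; ferric ammonium citrate 0.54 g; fructose 17.70 g; magnesium sulfate heptahydrate 1.76 g; chloramphenicol 7.42 mL

Working volume: 2.81 L.
xylose: 2.39 g per 100 mL × 2810 mL ÷ 100 = 67.16 g
arabinose: 16 g/L × 2.81 L = 44.96 g
biotin: 5.14 µmol/L × 244.31 g/mol × 2.81 L ÷ 1000 = 3.53 mg
ferric ammonium citrate: 0.192 g/L × 2.81 L = 0.54 g
fructose: 0.63% w/v = 6.3 g/L → 6.3 × 2.81 L = 17.70 g
magnesium sulfate heptahydrate: 2.54 mmol/L × 246.5 g/mol × 2.81 L ÷ 1000 = 1.76 g
chloramphenicol: C1V1 = C2V2 → 49.4 µg/mL × 2810 mL ÷ 18700 µg/mL = 7.42 mL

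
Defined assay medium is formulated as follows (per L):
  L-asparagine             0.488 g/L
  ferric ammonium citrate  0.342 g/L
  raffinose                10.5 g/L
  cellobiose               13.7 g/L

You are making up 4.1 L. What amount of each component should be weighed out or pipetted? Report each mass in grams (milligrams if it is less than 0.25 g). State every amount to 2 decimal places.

L-asparagine 2.00 g; ferric ammonium citrate 1.40 g; raffinose 43.05 g; cellobiose 56.17 g

Working volume: 4.1 L.
L-asparagine: 0.488 g/L × 4.1 L = 2.00 g
ferric ammonium citrate: 0.342 g/L × 4.1 L = 1.40 g
raffinose: 10.5 g/L × 4.1 L = 43.05 g
cellobiose: 13.7 g/L × 4.1 L = 56.17 g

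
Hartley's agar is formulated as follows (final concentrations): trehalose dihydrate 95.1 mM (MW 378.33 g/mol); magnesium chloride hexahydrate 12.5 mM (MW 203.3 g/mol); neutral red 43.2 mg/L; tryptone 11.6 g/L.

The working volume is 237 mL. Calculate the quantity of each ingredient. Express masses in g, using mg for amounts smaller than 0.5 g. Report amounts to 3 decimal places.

trehalose dihydrate 8.527 g; magnesium chloride hexahydrate 0.602 g; neutral red 10.238 mg; tryptone 2.749 g

Scale factor relative to 1 L: 0.237.
trehalose dihydrate: 95.1 mmol/L × 378.33 g/mol × 0.237 L ÷ 1000 = 8.527 g
magnesium chloride hexahydrate: 12.5 mmol/L × 203.3 g/mol × 0.237 L ÷ 1000 = 0.602 g
neutral red: 43.2 mg/L × 0.237 L = 10.238 mg
tryptone: 11.6 g/L × 0.237 L = 2.749 g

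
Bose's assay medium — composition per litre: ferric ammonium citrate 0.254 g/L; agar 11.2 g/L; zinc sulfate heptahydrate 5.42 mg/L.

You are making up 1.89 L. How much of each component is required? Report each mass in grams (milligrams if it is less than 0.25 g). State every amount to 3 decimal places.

Scale factor relative to 1 L: 1.89.
ferric ammonium citrate: 0.254 g/L × 1.89 L = 0.480 g
agar: 11.2 g/L × 1.89 L = 21.168 g
zinc sulfate heptahydrate: 5.42 mg/L × 1.89 L = 10.244 mg

ferric ammonium citrate 0.480 g; agar 21.168 g; zinc sulfate heptahydrate 10.244 mg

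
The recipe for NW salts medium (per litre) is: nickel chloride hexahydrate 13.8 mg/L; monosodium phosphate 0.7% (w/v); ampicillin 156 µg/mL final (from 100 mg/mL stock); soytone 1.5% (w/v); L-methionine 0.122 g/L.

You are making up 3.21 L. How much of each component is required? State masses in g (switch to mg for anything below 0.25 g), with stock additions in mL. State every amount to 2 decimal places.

nickel chloride hexahydrate 44.30 mg; monosodium phosphate 22.47 g; ampicillin 5.01 mL; soytone 48.15 g; L-methionine 0.39 g

Working volume: 3.21 L.
nickel chloride hexahydrate: 13.8 mg/L × 3.21 L = 44.30 mg
monosodium phosphate: 0.7 g per 100 mL × 3210 mL ÷ 100 = 22.47 g
ampicillin: dilute stock: 156 µg/mL × 3210 mL ÷ 100000 µg/mL = 5.01 mL
soytone: 1.5 g per 100 mL × 3210 mL ÷ 100 = 48.15 g
L-methionine: 0.122 g/L × 3.21 L = 0.39 g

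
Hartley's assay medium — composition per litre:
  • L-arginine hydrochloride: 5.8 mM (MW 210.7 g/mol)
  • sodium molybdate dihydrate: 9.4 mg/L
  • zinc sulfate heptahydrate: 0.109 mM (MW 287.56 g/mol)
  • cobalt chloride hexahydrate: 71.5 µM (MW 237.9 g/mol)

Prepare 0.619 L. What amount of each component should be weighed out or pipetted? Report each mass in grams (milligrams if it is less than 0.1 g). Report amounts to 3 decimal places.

L-arginine hydrochloride 0.756 g; sodium molybdate dihydrate 5.819 mg; zinc sulfate heptahydrate 19.402 mg; cobalt chloride hexahydrate 10.529 mg

Working volume: 0.619 L.
L-arginine hydrochloride: 5.8 mmol/L × 210.7 g/mol × 0.619 L ÷ 1000 = 0.756 g
sodium molybdate dihydrate: 9.4 mg/L × 0.619 L = 5.819 mg
zinc sulfate heptahydrate: 0.109 mmol/L × 287.56 mg/mmol × 0.619 L = 19.402 mg
cobalt chloride hexahydrate: 71.5 µmol/L × 237.9 g/mol × 0.619 L ÷ 1000 = 10.529 mg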